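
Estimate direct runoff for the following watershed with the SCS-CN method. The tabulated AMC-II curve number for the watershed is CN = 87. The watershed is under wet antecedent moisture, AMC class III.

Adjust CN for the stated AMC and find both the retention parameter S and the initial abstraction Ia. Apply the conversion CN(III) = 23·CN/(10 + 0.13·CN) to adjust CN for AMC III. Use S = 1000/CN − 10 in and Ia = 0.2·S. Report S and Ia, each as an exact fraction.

CN(III) from CN(II)=87: (23·87)/(10 + 0.13·87) = 200100/2131 ≈ 93.900
Max retention: S = 1000/(200100/2131) − 10 = 1300/2001 in (≈ 0.650 in)
Ia = 0.2S: 0.2·0.650 = 0.130 in (exactly 260/2001)

S = 1300/2001 in ≈ 0.650 in; Ia = 260/2001 in ≈ 0.130 in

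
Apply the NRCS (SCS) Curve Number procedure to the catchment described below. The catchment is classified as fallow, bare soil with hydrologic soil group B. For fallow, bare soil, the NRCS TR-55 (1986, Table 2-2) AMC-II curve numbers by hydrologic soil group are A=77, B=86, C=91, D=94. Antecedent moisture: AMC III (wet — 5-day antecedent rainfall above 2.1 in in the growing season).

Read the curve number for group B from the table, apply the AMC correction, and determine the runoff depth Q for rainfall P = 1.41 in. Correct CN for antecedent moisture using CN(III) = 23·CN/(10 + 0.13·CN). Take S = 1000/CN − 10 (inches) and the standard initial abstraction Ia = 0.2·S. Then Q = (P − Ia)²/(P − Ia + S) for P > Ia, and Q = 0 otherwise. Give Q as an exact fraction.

Q = 15737451601/19329906100 in ≈ 0.814 in

NRCS table: fallow, bare soil, soil group B → CN(II) = 86
Adjust CN=86 to AMC III: 23·86/(10 + 0.13·86) → 1978 ÷ (1059/50) = 98900/1059 ≈ 93.390
Max retention: S = 1000/(98900/1059) − 10 = 700/989 in (≈ 0.708 in)
Ia = 0.2S: 0.2·0.708 = 0.142 in (exactly 140/989)
Since P=1.410 > Ia=0.142: effective rainfall P−Ia = 125449/98900 in
Q: (125449/98900)² ÷ (195449/98900) = 15737451601/19329906100 in (≈ 0.814 in)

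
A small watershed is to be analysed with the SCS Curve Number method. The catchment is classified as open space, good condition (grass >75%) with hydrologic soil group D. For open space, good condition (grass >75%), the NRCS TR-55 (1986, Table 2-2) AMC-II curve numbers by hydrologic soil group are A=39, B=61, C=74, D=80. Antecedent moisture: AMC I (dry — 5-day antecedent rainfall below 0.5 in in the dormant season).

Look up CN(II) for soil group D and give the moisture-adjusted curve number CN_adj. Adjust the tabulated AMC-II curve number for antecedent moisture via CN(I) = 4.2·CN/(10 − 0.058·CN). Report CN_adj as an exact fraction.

CN_adj = 4200/67 ≈ 62.687

NRCS table: open space, good condition (grass >75%), soil group D → CN(II) = 80
Dry (AMC I): CN(I) = 4.2·80/(10 − 0.058·80) = 336/(134/25) = 4200/67 ≈ 62.687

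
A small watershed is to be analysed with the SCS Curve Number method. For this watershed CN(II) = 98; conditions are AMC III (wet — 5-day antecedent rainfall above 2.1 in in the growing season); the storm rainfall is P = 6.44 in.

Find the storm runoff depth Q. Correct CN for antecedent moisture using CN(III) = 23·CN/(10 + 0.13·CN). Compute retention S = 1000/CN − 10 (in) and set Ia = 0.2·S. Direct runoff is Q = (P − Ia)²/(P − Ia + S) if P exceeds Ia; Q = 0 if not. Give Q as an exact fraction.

CN(III) from CN(II)=98: (23·98)/(10 + 0.13·98) = 112700/1137 ≈ 99.120
Max retention: S = 1000/(112700/1137) − 10 = 100/1127 in (≈ 0.089 in)
Ia = 0.2·(100/1127) = 20/1127 in ≈ 0.018 in
Since P=6.440 > Ia=0.018: effective rainfall P−Ia = 180947/28175 in
Runoff Q = (P−Ia)²/(P−Ia+S) = (6.422)²/(6.422+0.089) = 32741816809/5168619225 ≈ 6.335 in

Q = 32741816809/5168619225 in ≈ 6.335 in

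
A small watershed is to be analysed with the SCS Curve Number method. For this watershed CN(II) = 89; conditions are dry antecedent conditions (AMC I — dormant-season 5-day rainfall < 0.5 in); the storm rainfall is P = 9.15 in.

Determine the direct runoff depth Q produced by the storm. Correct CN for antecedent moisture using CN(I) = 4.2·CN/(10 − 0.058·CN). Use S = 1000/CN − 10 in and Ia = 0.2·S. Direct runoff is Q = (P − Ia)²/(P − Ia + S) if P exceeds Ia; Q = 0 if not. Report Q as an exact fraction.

Q = 102417280729/16074409260 in ≈ 6.371 in

CN(I) from CN(II)=89: (4.2·89)/(10 − 0.058·89) = 186900/2419 ≈ 77.263
S = 1000/(186900/2419) − 10 = 5500/1869 in ≈ 2.943 in
Initial abstraction Ia = S/5 = (5500/1869)/5 = 1100/1869 ≈ 0.589 in
P − Ia = 9.150 − 0.589 = 320027/37380 ≈ 8.561 in (> 0, runoff occurs)
Runoff Q = (P−Ia)²/(P−Ia+S) = (8.561)²/(8.561+2.943) = 102417280729/16074409260 ≈ 6.371 in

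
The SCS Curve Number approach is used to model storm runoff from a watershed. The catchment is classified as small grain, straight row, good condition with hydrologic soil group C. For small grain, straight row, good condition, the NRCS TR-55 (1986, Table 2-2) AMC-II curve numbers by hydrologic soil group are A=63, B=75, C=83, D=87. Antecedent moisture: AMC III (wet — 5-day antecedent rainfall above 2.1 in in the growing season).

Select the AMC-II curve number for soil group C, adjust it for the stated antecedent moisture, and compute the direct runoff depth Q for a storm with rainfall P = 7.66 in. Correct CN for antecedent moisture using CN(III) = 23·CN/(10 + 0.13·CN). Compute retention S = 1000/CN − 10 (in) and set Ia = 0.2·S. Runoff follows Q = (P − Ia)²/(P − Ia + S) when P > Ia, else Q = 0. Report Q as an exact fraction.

Q = 510005937609/76278581150 in ≈ 6.686 in

NRCS table: small grain, straight row, good condition, soil group C → CN(II) = 83
Adjust CN=83 to AMC III: 23·83/(10 + 0.13·83) → 1909 ÷ (2079/100) = 190900/2079 ≈ 91.823
Max retention: S = 1000/(190900/2079) − 10 = 1700/1909 in (≈ 0.891 in)
Ia = 0.2S: 0.2·0.891 = 0.178 in (exactly 340/1909)
Since P=7.660 > Ia=0.178: effective rainfall P−Ia = 714147/95450 in
Q = (714147/95450)²/((714147/95450) + 1700/1909) = (510005937609/9110702500)/(799147/95450) = 510005937609/76278581150 in ≈ 6.686 in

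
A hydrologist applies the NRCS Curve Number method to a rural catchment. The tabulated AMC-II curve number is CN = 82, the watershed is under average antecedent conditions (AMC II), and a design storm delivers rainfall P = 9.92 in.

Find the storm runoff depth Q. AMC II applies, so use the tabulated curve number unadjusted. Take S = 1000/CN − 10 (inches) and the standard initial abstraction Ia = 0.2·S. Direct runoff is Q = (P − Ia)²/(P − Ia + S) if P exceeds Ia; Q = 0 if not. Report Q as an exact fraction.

Q = 23609881/3066800 in ≈ 7.699 in

Average conditions: CN = 82 (no AMC adjustment).
Retention S: 1000/CN − 10 with CN=82.000 → S = 90/41 ≈ 2.195 in
Initial abstraction Ia = S/5 = (90/41)/5 = 18/41 ≈ 0.439 in
Since P=9.920 > Ia=0.439: effective rainfall P−Ia = 9718/1025 in
Q = (9718/1025)²/((9718/1025) + 90/41) = (94439524/1050625)/(11968/1025) = 23609881/3066800 in ≈ 7.699 in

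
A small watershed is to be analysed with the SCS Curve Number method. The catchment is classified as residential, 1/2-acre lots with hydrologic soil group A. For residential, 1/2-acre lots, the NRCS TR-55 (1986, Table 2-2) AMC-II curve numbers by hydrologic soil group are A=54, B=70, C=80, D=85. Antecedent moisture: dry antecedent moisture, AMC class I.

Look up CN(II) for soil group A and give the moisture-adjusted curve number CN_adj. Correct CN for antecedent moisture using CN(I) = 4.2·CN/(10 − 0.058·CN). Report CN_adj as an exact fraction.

NRCS table: residential, 1/2-acre lots, soil group A → CN(II) = 54
Dry (AMC I): CN(I) = 4.2·54/(10 − 0.058·54) = (1134/5)/(1717/250) = 56700/1717 ≈ 33.023

CN_adj = 56700/1717 ≈ 33.023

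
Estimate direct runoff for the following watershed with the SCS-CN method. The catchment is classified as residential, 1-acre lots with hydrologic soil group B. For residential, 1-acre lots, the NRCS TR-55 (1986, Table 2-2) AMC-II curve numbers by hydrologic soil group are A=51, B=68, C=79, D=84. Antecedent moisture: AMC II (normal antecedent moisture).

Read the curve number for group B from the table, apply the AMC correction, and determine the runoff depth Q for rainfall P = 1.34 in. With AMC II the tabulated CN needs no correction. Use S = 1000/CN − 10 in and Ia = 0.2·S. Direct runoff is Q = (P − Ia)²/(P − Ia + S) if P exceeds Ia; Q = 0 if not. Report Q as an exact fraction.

NRCS table: residential, 1-acre lots, soil group B → CN(II) = 68
AMC II — tabulated CN = 68 applies directly.
Retention S: 1000/CN − 10 with CN=68.000 → S = 80/17 ≈ 4.706 in
Ia = 0.2·(80/17) = 16/17 in ≈ 0.941 in
P − Ia = 1.340 − 0.941 = 339/850 ≈ 0.399 in (> 0, runoff occurs)
Q: (339/850)² ÷ (4339/850) = 114921/3688150 in (≈ 0.031 in)

Q = 114921/3688150 in ≈ 0.031 in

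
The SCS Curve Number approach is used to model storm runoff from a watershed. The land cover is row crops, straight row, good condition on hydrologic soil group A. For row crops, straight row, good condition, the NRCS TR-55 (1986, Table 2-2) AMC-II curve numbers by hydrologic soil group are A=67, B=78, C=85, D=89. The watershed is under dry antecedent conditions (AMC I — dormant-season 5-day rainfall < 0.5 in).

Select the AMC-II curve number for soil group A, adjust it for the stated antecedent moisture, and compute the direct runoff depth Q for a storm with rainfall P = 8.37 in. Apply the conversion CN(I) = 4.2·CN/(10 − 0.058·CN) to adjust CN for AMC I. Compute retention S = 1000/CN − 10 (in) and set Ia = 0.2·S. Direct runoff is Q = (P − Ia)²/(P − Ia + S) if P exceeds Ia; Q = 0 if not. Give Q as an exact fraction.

NRCS table: row crops, straight row, good condition, soil group A → CN(II) = 67
Dry (AMC I): CN(I) = 4.2·67/(10 − 0.058·67) = (1407/5)/(3057/500) = 46900/1019 ≈ 46.026
Max retention: S = 1000/(46900/1019) − 10 = 5500/469 in (≈ 11.727 in)
Ia = 0.2·(5500/469) = 1100/469 in ≈ 2.345 in
Excess rainfall: 8.370 − 2.345 = 6.025 in; P > Ia so Q > 0
Q = (282553/46900)²/((282553/46900) + 5500/469) = (79836197809/2199610000)/(832553/46900) = 79836197809/39046735700 in ≈ 2.045 in

Q = 79836197809/39046735700 in ≈ 2.045 in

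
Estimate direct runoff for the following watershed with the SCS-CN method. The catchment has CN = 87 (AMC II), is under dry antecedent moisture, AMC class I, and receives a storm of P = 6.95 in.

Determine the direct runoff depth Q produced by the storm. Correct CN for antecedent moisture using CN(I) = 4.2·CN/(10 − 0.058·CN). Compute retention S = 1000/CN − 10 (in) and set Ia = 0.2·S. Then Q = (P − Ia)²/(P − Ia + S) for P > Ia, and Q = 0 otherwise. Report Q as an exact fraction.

Q = 51962570209/13079602620 in ≈ 3.973 in

Dry (AMC I): CN(I) = 4.2·87/(10 − 0.058·87) = (1827/5)/(2477/500) = 182700/2477 ≈ 73.759
Max retention: S = 1000/(182700/2477) − 10 = 6500/1827 in (≈ 3.558 in)
Ia = 0.2·(6500/1827) = 1300/1827 in ≈ 0.712 in
Since P=6.950 > Ia=0.712: effective rainfall P−Ia = 227953/36540 in
Runoff Q = (P−Ia)²/(P−Ia+S) = (6.238)²/(6.238+3.558) = 51962570209/13079602620 ≈ 3.973 in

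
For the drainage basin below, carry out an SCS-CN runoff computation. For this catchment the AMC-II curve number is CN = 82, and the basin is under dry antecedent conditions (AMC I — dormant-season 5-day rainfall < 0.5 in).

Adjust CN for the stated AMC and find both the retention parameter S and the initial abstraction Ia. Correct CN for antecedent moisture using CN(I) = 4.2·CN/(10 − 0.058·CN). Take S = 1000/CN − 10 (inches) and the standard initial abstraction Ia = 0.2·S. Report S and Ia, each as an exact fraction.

Dry (AMC I): CN(I) = 4.2·82/(10 − 0.058·82) = (1722/5)/(1311/250) = 28700/437 ≈ 65.675
S = 1000/(28700/437) − 10 = 1500/287 in ≈ 5.226 in
Ia = 0.2S: 0.2·5.226 = 1.045 in (exactly 300/287)

S = 1500/287 in ≈ 5.226 in; Ia = 300/287 in ≈ 1.045 in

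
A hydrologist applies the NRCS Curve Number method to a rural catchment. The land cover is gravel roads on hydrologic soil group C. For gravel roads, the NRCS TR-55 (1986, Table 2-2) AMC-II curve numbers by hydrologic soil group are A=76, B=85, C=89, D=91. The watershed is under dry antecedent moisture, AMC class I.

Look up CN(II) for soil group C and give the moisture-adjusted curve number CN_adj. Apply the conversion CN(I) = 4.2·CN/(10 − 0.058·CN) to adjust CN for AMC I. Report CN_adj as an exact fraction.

NRCS table: gravel roads, soil group C → CN(II) = 89
Adjust CN=89 to AMC I: 4.2·89/(10 − 0.058·89) → (1869/5) ÷ (2419/500) = 186900/2419 ≈ 77.263

CN_adj = 186900/2419 ≈ 77.263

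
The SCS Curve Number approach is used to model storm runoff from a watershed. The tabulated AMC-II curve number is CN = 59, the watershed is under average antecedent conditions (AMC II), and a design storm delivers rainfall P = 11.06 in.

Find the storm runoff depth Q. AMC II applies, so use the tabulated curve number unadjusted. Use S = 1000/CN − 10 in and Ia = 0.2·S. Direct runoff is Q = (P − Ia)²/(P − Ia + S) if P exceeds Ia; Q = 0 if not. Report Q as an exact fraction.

CN(II) = 59; AMC II needs no correction.
Retention S: 1000/CN − 10 with CN=59.000 → S = 410/59 ≈ 6.949 in
Initial abstraction Ia = S/5 = (410/59)/5 = 82/59 ≈ 1.390 in
Since P=11.060 > Ia=1.390: effective rainfall P−Ia = 28527/2950 in
Runoff Q = (P−Ia)²/(P−Ia+S) = (9.670)²/(9.670+6.949) = 813789729/144629650 ≈ 5.627 in

Q = 813789729/144629650 in ≈ 5.627 in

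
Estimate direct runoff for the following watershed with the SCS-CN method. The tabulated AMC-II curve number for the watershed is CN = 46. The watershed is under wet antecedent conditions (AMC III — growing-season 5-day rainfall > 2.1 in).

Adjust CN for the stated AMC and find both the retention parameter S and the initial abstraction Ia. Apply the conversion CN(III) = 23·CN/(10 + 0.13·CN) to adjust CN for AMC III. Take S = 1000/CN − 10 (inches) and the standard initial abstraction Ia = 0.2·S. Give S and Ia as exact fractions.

S = 2700/529 in ≈ 5.104 in; Ia = 540/529 in ≈ 1.021 in

CN(III) from CN(II)=46: (23·46)/(10 + 0.13·46) = 52900/799 ≈ 66.208
Retention S: 1000/CN − 10 with CN=66.208 → S = 2700/529 ≈ 5.104 in
Ia = 0.2·(2700/529) = 540/529 in ≈ 1.021 in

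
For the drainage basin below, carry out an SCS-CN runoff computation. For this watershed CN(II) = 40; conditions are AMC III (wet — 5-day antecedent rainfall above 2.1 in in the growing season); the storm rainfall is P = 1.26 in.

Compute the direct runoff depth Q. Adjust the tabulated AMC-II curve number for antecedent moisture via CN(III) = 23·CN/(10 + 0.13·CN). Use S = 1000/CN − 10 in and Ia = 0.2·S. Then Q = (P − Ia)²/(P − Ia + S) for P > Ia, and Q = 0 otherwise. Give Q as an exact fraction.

Q = 0 in ≈ 0.000 in

Adjust CN=40 to AMC III: 23·40/(10 + 0.13·40) → 920 ÷ (76/5) = 1150/19 ≈ 60.526
Retention S: 1000/CN − 10 with CN=60.526 → S = 150/23 ≈ 6.522 in
Ia = 0.2·(150/23) = 30/23 in ≈ 1.304 in
P = 1.260 ≤ Ia = 1.304 in: entire storm abstracted, Q = 0.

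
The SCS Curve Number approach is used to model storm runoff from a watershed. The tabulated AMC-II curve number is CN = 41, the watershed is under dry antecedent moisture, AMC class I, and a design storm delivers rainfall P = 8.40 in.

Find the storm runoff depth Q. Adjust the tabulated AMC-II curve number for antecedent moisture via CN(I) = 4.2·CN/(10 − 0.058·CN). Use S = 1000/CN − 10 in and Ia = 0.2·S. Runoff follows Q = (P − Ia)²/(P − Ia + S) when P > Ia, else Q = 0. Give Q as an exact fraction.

CN(I) from CN(II)=41: (4.2·41)/(10 − 0.058·41) = 86100/3811 ≈ 22.592
S = 1000/(86100/3811) − 10 = 29500/861 in ≈ 34.262 in
Ia = 0.2·(29500/861) = 5900/861 in ≈ 6.852 in
P − Ia = 8.400 − 6.852 = 6662/4305 ≈ 1.548 in (> 0, runoff occurs)
Runoff Q = (P−Ia)²/(P−Ia+S) = (1.548)²/(1.548+34.262) = 22191122/331833705 ≈ 0.067 in

Q = 22191122/331833705 in ≈ 0.067 in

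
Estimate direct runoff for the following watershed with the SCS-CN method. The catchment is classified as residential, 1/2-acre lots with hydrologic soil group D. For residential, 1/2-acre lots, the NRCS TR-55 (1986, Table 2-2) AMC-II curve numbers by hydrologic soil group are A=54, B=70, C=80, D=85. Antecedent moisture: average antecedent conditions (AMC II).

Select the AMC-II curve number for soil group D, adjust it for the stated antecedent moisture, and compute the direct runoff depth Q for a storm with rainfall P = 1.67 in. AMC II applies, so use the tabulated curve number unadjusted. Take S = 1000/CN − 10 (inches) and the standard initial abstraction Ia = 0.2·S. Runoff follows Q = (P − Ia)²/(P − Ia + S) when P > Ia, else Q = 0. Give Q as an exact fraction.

NRCS table: residential, 1/2-acre lots, soil group D → CN(II) = 85
CN(II) = 85; AMC II needs no correction.
Retention S: 1000/CN − 10 with CN=85.000 → S = 30/17 ≈ 1.765 in
Ia = 0.2·(30/17) = 6/17 in ≈ 0.353 in
Excess rainfall: 1.670 − 0.353 = 1.317 in; P > Ia so Q > 0
Runoff Q = (P−Ia)²/(P−Ia+S) = (1.317)²/(1.317+1.765) = 5013121/8906300 ≈ 0.563 in

Q = 5013121/8906300 in ≈ 0.563 in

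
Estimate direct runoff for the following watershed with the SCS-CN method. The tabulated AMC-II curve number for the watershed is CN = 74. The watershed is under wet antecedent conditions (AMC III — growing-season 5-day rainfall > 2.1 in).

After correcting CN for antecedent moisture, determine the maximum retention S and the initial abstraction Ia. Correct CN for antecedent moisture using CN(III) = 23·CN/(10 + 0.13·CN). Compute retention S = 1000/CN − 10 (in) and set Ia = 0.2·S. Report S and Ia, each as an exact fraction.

Wet (AMC III): CN(III) = 23·74/(10 + 0.13·74) = 1702/(981/50) = 85100/981 ≈ 86.748
Max retention: S = 1000/(85100/981) − 10 = 1300/851 in (≈ 1.528 in)
Ia = 0.2·(1300/851) = 260/851 in ≈ 0.306 in

S = 1300/851 in ≈ 1.528 in; Ia = 260/851 in ≈ 0.306 in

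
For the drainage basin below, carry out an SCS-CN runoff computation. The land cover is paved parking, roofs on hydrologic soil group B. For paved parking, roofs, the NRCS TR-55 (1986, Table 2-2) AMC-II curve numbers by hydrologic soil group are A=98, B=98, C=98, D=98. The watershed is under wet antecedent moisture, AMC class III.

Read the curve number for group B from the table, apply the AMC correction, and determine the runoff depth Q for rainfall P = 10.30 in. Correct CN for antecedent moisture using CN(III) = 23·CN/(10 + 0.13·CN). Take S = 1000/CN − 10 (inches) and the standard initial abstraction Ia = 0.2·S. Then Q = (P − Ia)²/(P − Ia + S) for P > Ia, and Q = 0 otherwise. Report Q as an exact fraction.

NRCS table: paved parking, roofs, soil group B → CN(II) = 98
Adjust CN=98 to AMC III: 23·98/(10 + 0.13·98) → 2254 ÷ (1137/50) = 112700/1137 ≈ 99.120
S = 1000/(112700/1137) − 10 = 100/1127 in ≈ 0.089 in
Ia = 0.2S: 0.2·0.089 = 0.018 in (exactly 20/1127)
Excess rainfall: 10.300 − 0.018 = 10.282 in; P > Ia so Q > 0
Q: (115881/11270)² ÷ (116881/11270) = 13428406161/1317248870 in (≈ 10.194 in)

Q = 13428406161/1317248870 in ≈ 10.194 in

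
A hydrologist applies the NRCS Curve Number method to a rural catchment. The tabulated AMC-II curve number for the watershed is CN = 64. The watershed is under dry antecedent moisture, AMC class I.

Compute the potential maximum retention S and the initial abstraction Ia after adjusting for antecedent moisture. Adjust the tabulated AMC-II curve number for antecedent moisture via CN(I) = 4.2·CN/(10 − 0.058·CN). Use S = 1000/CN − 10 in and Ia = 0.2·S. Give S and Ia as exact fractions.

S = 375/28 in ≈ 13.393 in; Ia = 75/28 in ≈ 2.679 in

Dry (AMC I): CN(I) = 4.2·64/(10 − 0.058·64) = (1344/5)/(786/125) = 5600/131 ≈ 42.748
S = 1000/(5600/131) − 10 = 375/28 in ≈ 13.393 in
Ia = 0.2·(375/28) = 75/28 in ≈ 2.679 in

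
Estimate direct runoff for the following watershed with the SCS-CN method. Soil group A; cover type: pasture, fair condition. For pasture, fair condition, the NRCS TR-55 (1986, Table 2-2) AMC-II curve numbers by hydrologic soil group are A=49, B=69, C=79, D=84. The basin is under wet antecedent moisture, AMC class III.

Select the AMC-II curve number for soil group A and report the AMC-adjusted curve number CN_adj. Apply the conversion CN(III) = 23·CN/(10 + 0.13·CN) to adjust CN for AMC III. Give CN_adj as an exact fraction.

NRCS table: pasture, fair condition, soil group A → CN(II) = 49
CN(III) from CN(II)=49: (23·49)/(10 + 0.13·49) = 112700/1637 ≈ 68.845

CN_adj = 112700/1637 ≈ 68.845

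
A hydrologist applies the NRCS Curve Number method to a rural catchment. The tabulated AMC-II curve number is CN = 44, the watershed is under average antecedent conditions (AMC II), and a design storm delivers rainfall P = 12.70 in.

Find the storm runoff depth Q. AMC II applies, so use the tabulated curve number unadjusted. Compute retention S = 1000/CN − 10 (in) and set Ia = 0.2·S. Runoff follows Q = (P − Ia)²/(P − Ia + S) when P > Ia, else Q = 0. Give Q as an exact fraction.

Q = 1247689/276870 in ≈ 4.506 in

AMC II — tabulated CN = 44 applies directly.
Retention S: 1000/CN − 10 with CN=44.000 → S = 140/11 ≈ 12.727 in
Ia = 0.2·(140/11) = 28/11 in ≈ 2.545 in
P − Ia = 12.700 − 2.545 = 1117/110 ≈ 10.155 in (> 0, runoff occurs)
Runoff Q = (P−Ia)²/(P−Ia+S) = (10.155)²/(10.155+12.727) = 1247689/276870 ≈ 4.506 in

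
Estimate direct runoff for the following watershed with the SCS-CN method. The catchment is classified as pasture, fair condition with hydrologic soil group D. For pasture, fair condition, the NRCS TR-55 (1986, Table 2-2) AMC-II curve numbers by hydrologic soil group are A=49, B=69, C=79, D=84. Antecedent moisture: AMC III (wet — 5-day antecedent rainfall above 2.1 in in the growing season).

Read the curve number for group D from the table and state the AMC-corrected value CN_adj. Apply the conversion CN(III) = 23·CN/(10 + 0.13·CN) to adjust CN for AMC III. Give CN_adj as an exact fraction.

NRCS table: pasture, fair condition, soil group D → CN(II) = 84
Adjust CN=84 to AMC III: 23·84/(10 + 0.13·84) → 1932 ÷ (523/25) = 48300/523 ≈ 92.352

CN_adj = 48300/523 ≈ 92.352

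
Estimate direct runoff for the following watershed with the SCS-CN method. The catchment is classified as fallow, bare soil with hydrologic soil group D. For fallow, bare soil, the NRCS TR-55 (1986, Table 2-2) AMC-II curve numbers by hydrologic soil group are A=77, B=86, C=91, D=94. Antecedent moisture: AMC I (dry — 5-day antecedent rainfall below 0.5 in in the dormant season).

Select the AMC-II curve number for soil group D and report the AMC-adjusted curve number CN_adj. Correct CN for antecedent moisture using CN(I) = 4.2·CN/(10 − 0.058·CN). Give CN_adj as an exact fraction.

NRCS table: fallow, bare soil, soil group D → CN(II) = 94
Dry (AMC I): CN(I) = 4.2·94/(10 − 0.058·94) = (1974/5)/(1137/250) = 32900/379 ≈ 86.807

CN_adj = 32900/379 ≈ 86.807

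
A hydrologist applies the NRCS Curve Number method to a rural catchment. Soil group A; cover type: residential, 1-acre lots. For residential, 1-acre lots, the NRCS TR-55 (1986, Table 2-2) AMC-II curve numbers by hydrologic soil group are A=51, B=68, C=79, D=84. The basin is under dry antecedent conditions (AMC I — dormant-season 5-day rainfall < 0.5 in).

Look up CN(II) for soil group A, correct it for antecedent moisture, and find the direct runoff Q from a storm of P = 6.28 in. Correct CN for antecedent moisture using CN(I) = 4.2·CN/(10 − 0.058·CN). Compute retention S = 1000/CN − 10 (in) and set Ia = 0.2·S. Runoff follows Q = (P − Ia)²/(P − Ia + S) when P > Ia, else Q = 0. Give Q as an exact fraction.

NRCS table: residential, 1-acre lots, soil group A → CN(II) = 51
CN(I) from CN(II)=51: (4.2·51)/(10 − 0.058·51) = 15300/503 ≈ 30.417
Max retention: S = 1000/(15300/503) − 10 = 3500/153 in (≈ 22.876 in)
Initial abstraction Ia = S/5 = (3500/153)/5 = 700/153 ≈ 4.575 in
Excess rainfall: 6.280 − 4.575 = 1.705 in; P > Ia so Q > 0
Q: (6521/3825)² ÷ (94021/3825) = 42523441/359630325 in (≈ 0.118 in)

Q = 42523441/359630325 in ≈ 0.118 in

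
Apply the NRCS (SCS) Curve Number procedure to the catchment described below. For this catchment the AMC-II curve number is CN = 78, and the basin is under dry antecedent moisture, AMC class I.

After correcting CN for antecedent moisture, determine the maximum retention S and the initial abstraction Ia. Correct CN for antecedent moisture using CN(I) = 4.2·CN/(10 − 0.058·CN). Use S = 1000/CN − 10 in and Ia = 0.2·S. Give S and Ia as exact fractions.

Dry (AMC I): CN(I) = 4.2·78/(10 − 0.058·78) = (1638/5)/(1369/250) = 81900/1369 ≈ 59.825
Retention S: 1000/CN − 10 with CN=59.825 → S = 5500/819 ≈ 6.716 in
Ia = 0.2·(5500/819) = 1100/819 in ≈ 1.343 in

S = 5500/819 in ≈ 6.716 in; Ia = 1100/819 in ≈ 1.343 in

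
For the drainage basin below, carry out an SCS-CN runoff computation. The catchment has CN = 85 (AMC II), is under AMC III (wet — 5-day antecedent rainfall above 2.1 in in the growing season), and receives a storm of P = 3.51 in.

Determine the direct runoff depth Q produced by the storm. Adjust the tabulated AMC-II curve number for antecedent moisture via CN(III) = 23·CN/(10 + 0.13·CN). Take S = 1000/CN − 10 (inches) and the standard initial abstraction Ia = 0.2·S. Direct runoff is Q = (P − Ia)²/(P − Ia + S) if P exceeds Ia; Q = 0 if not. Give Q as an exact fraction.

CN(III) from CN(II)=85: (23·85)/(10 + 0.13·85) = 39100/421 ≈ 92.874
Retention S: 1000/CN − 10 with CN=92.874 → S = 300/391 ≈ 0.767 in
Ia = 0.2S: 0.2·0.767 = 0.153 in (exactly 60/391)
Since P=3.510 > Ia=0.153: effective rainfall P−Ia = 131241/39100 in
Q = (131241/39100)²/((131241/39100) + 300/391) = (17224200081/1528810000)/(161241/39100) = 5741400027/2101507700 in ≈ 2.732 in

Q = 5741400027/2101507700 in ≈ 2.732 in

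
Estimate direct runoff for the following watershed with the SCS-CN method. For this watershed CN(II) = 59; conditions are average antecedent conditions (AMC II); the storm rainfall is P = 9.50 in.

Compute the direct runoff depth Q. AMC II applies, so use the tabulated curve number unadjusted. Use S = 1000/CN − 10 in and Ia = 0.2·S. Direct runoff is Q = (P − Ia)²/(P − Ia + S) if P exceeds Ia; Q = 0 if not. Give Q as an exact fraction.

Q = 915849/209686 in ≈ 4.368 in

AMC II — tabulated CN = 59 applies directly.
Max retention: S = 1000/59 − 10 = 410/59 in (≈ 6.949 in)
Ia = 0.2·(410/59) = 82/59 in ≈ 1.390 in
Since P=9.500 > Ia=1.390: effective rainfall P−Ia = 957/118 in
Q = (957/118)²/((957/118) + 410/59) = (915849/13924)/(1777/118) = 915849/209686 in ≈ 4.368 in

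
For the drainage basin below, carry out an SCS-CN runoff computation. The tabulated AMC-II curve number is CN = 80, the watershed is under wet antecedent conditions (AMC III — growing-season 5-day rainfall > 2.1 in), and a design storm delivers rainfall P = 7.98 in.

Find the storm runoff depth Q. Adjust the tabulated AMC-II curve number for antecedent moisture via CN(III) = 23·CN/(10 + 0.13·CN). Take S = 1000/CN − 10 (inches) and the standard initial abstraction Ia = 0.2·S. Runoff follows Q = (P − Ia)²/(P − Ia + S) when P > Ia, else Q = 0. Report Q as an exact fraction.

Wet (AMC III): CN(III) = 23·80/(10 + 0.13·80) = 1840/(102/5) = 4600/51 ≈ 90.196
S = 1000/(4600/51) − 10 = 25/23 in ≈ 1.087 in
Ia = 0.2·(25/23) = 5/23 in ≈ 0.217 in
P − Ia = 7.980 − 0.217 = 8927/1150 ≈ 7.763 in (> 0, runoff occurs)
Q: (8927/1150)² ÷ (10177/1150) = 79691329/11703550 in (≈ 6.809 in)

Q = 79691329/11703550 in ≈ 6.809 in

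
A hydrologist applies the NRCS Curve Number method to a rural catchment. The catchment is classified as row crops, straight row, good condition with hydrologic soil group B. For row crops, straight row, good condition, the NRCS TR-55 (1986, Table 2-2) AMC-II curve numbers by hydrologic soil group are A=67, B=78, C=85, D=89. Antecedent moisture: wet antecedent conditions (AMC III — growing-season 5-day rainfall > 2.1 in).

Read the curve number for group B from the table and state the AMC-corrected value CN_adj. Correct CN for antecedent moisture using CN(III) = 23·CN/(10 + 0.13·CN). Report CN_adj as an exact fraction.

NRCS table: row crops, straight row, good condition, soil group B → CN(II) = 78
Adjust CN=78 to AMC III: 23·78/(10 + 0.13·78) → 1794 ÷ (1007/50) = 89700/1007 ≈ 89.076

CN_adj = 89700/1007 ≈ 89.076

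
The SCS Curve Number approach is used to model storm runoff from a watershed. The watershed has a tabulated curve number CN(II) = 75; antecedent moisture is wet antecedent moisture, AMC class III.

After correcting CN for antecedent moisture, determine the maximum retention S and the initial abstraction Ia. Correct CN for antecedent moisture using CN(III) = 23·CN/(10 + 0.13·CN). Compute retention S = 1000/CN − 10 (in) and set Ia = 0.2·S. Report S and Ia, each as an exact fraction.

S = 100/69 in ≈ 1.449 in; Ia = 20/69 in ≈ 0.290 in

Wet (AMC III): CN(III) = 23·75/(10 + 0.13·75) = 1725/(79/4) = 6900/79 ≈ 87.342
S = 1000/(6900/79) − 10 = 100/69 in ≈ 1.449 in
Initial abstraction Ia = S/5 = (100/69)/5 = 20/69 ≈ 0.290 in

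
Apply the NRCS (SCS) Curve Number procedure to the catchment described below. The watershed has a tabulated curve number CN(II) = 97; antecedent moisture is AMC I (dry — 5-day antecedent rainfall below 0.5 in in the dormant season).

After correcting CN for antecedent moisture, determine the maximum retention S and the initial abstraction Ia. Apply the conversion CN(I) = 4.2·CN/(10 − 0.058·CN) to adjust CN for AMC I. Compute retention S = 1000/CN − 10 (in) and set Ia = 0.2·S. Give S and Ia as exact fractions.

CN(I) from CN(II)=97: (4.2·97)/(10 − 0.058·97) = 67900/729 ≈ 93.141
S = 1000/(67900/729) − 10 = 500/679 in ≈ 0.736 in
Ia = 0.2·(500/679) = 100/679 in ≈ 0.147 in

S = 500/679 in ≈ 0.736 in; Ia = 100/679 in ≈ 0.147 in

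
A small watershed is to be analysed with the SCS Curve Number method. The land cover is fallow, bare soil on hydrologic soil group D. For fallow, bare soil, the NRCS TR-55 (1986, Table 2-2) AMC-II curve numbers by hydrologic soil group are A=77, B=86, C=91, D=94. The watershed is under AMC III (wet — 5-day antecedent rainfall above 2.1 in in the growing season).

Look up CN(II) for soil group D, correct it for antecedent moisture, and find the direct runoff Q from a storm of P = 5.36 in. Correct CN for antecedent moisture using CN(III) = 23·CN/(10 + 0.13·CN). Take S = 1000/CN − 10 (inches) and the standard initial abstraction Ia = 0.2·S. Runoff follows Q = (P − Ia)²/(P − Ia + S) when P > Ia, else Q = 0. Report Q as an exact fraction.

Q = 10275184658/2038414675 in ≈ 5.041 in

NRCS table: fallow, bare soil, soil group D → CN(II) = 94
Wet (AMC III): CN(III) = 23·94/(10 + 0.13·94) = 2162/(1111/50) = 108100/1111 ≈ 97.300
S = 1000/(108100/1111) − 10 = 300/1081 in ≈ 0.278 in
Initial abstraction Ia = S/5 = (300/1081)/5 = 60/1081 ≈ 0.056 in
Excess rainfall: 5.360 − 0.056 = 5.304 in; P > Ia so Q > 0
Q = (143354/27025)²/((143354/27025) + 300/1081) = (20550369316/730350625)/(150854/27025) = 10275184658/2038414675 in ≈ 5.041 in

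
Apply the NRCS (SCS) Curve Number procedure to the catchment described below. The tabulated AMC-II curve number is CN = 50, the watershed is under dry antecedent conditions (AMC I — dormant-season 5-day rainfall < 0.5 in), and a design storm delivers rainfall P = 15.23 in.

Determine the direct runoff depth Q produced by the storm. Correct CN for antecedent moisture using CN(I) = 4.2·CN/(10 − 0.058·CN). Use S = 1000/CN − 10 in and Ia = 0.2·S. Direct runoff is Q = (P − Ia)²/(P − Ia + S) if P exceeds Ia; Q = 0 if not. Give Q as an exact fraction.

Adjust CN=50 to AMC I: 4.2·50/(10 − 0.058·50) → 210 ÷ (71/10) = 2100/71 ≈ 29.577
Max retention: S = 1000/(2100/71) − 10 = 500/21 in (≈ 23.810 in)
Initial abstraction Ia = S/5 = (500/21)/5 = 100/21 ≈ 4.762 in
P − Ia = 15.230 − 4.762 = 21983/2100 ≈ 10.468 in (> 0, runoff occurs)
Runoff Q = (P−Ia)²/(P−Ia+S) = (10.468)²/(10.468+23.810) = 483252289/151164300 ≈ 3.197 in

Q = 483252289/151164300 in ≈ 3.197 in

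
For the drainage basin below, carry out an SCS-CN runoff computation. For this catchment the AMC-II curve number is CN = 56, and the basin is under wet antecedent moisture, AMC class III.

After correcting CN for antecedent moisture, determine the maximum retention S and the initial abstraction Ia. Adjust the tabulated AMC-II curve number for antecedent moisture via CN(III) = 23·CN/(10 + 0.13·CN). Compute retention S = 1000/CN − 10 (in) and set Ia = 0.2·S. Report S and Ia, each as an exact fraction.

S = 550/161 in ≈ 3.416 in; Ia = 110/161 in ≈ 0.683 in

CN(III) from CN(II)=56: (23·56)/(10 + 0.13·56) = 4025/54 ≈ 74.537
Max retention: S = 1000/(4025/54) − 10 = 550/161 in (≈ 3.416 in)
Ia = 0.2·(550/161) = 110/161 in ≈ 0.683 in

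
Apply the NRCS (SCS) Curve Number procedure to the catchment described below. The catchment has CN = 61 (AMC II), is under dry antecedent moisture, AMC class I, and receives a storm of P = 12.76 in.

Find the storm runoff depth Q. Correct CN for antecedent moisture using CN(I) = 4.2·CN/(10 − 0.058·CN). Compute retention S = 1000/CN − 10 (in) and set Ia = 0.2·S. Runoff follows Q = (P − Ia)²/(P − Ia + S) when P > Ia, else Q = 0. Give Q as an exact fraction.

Q = 10756386369/2841823775 in ≈ 3.785 in

Dry (AMC I): CN(I) = 4.2·61/(10 − 0.058·61) = (1281/5)/(3231/500) = 42700/1077 ≈ 39.647
S = 1000/(42700/1077) − 10 = 6500/427 in ≈ 15.222 in
Ia = 0.2S: 0.2·15.222 = 3.044 in (exactly 1300/427)
P − Ia = 12.760 − 3.044 = 103713/10675 ≈ 9.716 in (> 0, runoff occurs)
Q: (103713/10675)² ÷ (266213/10675) = 10756386369/2841823775 in (≈ 3.785 in)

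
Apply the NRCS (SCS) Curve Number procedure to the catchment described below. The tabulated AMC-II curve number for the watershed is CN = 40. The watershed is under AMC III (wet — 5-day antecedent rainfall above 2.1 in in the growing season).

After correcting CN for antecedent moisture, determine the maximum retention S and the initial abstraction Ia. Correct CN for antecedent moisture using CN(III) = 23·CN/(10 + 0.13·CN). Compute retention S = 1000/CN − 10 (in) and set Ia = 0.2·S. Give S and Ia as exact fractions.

Wet (AMC III): CN(III) = 23·40/(10 + 0.13·40) = 920/(76/5) = 1150/19 ≈ 60.526
Retention S: 1000/CN − 10 with CN=60.526 → S = 150/23 ≈ 6.522 in
Ia = 0.2·(150/23) = 30/23 in ≈ 1.304 in

S = 150/23 in ≈ 6.522 in; Ia = 30/23 in ≈ 1.304 in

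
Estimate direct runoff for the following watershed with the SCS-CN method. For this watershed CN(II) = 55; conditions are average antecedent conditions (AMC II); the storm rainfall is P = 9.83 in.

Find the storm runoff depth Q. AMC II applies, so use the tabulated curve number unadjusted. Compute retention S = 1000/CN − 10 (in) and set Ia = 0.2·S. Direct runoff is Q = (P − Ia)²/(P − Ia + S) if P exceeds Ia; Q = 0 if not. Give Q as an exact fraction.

Average conditions: CN = 55 (no AMC adjustment).
S = 1000/55 − 10 = 90/11 in ≈ 8.182 in
Ia = 0.2S: 0.2·8.182 = 1.636 in (exactly 18/11)
Since P=9.830 > Ia=1.636: effective rainfall P−Ia = 9013/1100 in
Q: (9013/1100)² ÷ (18013/1100) = 81234169/19814300 in (≈ 4.100 in)

Q = 81234169/19814300 in ≈ 4.100 in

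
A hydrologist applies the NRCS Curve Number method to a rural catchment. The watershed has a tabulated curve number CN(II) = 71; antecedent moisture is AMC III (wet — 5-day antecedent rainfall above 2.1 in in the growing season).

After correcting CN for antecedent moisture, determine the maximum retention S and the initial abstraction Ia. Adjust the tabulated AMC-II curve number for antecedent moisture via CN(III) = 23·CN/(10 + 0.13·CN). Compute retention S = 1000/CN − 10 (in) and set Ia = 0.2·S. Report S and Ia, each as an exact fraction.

S = 2900/1633 in ≈ 1.776 in; Ia = 580/1633 in ≈ 0.355 in

Adjust CN=71 to AMC III: 23·71/(10 + 0.13·71) → 1633 ÷ (1923/100) = 163300/1923 ≈ 84.919
Max retention: S = 1000/(163300/1923) − 10 = 2900/1633 in (≈ 1.776 in)
Ia = 0.2S: 0.2·1.776 = 0.355 in (exactly 580/1633)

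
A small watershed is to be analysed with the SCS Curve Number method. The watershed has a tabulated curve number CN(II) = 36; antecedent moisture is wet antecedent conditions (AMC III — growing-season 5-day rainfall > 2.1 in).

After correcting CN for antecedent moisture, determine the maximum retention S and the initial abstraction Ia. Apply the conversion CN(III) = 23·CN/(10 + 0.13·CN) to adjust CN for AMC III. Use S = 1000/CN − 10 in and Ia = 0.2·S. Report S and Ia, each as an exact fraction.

S = 1600/207 in ≈ 7.729 in; Ia = 320/207 in ≈ 1.546 in

Wet (AMC III): CN(III) = 23·36/(10 + 0.13·36) = 828/(367/25) = 20700/367 ≈ 56.403
S = 1000/(20700/367) − 10 = 1600/207 in ≈ 7.729 in
Ia = 0.2·(1600/207) = 320/207 in ≈ 1.546 in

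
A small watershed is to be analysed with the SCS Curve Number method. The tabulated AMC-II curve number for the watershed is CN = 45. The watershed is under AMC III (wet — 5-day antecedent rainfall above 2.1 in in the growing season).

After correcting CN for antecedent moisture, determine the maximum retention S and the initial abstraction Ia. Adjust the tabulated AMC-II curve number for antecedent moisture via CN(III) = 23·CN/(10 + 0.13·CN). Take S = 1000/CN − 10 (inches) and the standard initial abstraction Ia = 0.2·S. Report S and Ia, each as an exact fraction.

Wet (AMC III): CN(III) = 23·45/(10 + 0.13·45) = 1035/(317/20) = 20700/317 ≈ 65.300
S = 1000/(20700/317) − 10 = 1100/207 in ≈ 5.314 in
Ia = 0.2·(1100/207) = 220/207 in ≈ 1.063 in

S = 1100/207 in ≈ 5.314 in; Ia = 220/207 in ≈ 1.063 in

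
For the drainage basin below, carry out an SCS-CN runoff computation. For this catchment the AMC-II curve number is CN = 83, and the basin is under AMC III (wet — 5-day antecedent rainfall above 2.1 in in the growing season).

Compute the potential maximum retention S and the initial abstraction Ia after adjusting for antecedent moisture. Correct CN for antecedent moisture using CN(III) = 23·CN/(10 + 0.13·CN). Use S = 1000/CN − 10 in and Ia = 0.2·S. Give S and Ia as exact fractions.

CN(III) from CN(II)=83: (23·83)/(10 + 0.13·83) = 190900/2079 ≈ 91.823
Retention S: 1000/CN − 10 with CN=91.823 → S = 1700/1909 ≈ 0.891 in
Ia = 0.2·(1700/1909) = 340/1909 in ≈ 0.178 in

S = 1700/1909 in ≈ 0.891 in; Ia = 340/1909 in ≈ 0.178 in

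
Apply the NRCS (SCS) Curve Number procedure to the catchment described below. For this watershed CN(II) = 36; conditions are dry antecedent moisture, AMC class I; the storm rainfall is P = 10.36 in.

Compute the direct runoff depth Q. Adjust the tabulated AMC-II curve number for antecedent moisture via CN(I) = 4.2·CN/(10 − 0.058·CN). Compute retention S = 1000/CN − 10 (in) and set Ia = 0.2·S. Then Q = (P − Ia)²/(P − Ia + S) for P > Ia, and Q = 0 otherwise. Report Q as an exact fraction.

Dry (AMC I): CN(I) = 4.2·36/(10 − 0.058·36) = (756/5)/(989/125) = 18900/989 ≈ 19.110
S = 1000/(18900/989) − 10 = 8000/189 in ≈ 42.328 in
Ia = 0.2·(8000/189) = 1600/189 in ≈ 8.466 in
P − Ia = 10.360 − 8.466 = 8951/4725 ≈ 1.894 in (> 0, runoff occurs)
Runoff Q = (P−Ia)²/(P−Ia+S) = (1.894)²/(1.894+42.328) = 80120401/987293475 ≈ 0.081 in

Q = 80120401/987293475 in ≈ 0.081 in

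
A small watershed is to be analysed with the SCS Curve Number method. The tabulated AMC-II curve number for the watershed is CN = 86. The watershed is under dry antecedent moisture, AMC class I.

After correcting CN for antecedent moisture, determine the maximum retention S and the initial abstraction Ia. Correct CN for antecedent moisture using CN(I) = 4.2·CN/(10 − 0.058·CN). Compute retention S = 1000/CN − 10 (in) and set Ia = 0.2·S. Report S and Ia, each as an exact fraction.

S = 500/129 in ≈ 3.876 in; Ia = 100/129 in ≈ 0.775 in

CN(I) from CN(II)=86: (4.2·86)/(10 − 0.058·86) = 12900/179 ≈ 72.067
S = 1000/(12900/179) − 10 = 500/129 in ≈ 3.876 in
Initial abstraction Ia = S/5 = (500/129)/5 = 100/129 ≈ 0.775 in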